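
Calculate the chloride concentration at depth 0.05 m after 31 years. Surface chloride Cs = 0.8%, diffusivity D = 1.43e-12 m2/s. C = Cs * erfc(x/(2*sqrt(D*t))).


t_seconds = 31 * 365.25 * 24 * 3600 = 978285600.0 s
arg = 0.05 / (2 * sqrt(1.43e-12 * 978285600.0))
= 0.6684
erfc(0.6684) = 0.3445
C = 0.8 * 0.3445 = 0.2756%

0.2756


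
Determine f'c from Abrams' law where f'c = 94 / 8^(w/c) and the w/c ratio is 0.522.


f'c = 94 / 8^0.522
= 94 / 2.961
= 31.75 MPa

31.75


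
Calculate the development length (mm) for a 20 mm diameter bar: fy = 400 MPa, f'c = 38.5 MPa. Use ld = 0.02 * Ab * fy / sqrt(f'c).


Ab = pi * 20^2 / 4 = 314.159 mm2
ld = 0.02 * 314.159 * 400 / sqrt(38.5)
= 405.1 mm

405.1


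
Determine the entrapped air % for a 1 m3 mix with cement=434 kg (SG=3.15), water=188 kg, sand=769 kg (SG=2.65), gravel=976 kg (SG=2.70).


Vol cement = 434 / (3.15 * 1000) = 0.137778 m3
Vol water = 188 / 1000 = 0.188 m3
Vol sand = 769 / (2.65 * 1000) = 0.290189 m3
Vol gravel = 976 / (2.70 * 1000) = 0.361481 m3
Total solid + water volume = 0.977448 m3
Air = (1 - 0.977448) * 100 = 2.26%

2.26


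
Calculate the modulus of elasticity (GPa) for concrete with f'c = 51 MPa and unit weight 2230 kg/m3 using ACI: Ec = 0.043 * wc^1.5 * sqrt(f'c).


Ec = 0.043 * 2230^1.5 * sqrt(51) / 1000
= 32.34 GPa

32.34


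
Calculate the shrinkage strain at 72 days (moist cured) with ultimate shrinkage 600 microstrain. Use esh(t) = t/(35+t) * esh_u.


esh(72) = 72 / (35 + 72) * 600
= 72 / 107 * 600
= 403.7 microstrain

403.7


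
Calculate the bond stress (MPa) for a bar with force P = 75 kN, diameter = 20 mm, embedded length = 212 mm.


u = P / (pi * db * ld)
= 75 * 1000 / (pi * 20 * 212)
= 5.63 MPa

5.63


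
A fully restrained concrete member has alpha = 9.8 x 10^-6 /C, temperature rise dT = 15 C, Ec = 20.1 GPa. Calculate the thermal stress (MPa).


sigma = alpha * dT * Ec
= 9.8e-6 * 15 * 20.1 * 1000
= 2.955 MPa

2.955


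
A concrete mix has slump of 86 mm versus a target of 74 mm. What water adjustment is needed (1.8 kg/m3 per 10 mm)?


Difference = 74 - 86 = -12 mm
Water adjustment = -12 * 1.8 / 10 = -2.2 kg/m3

-2.2


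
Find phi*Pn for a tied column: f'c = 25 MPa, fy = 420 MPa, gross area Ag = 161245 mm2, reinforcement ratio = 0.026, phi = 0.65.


Ast = rho * Ag = 0.026 * 161245 = 4192.37 mm2
phi*Pn = 0.65 * 0.80 * (0.85 * 25 * (161245 - 4192.37) + 420 * 4192.37) / 1000
= 2651.05 kN

2651.05


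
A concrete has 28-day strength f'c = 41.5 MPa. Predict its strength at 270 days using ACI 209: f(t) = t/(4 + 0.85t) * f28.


f(270) = 270 / (4 + 0.85 * 270) * 41.5
= 270 / 233.5 * 41.5
= 47.99 MPa

47.99


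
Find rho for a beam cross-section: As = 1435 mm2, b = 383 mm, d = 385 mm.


rho = As / (b * d)
= 1435 / (383 * 385)
= 0.0097

0.0097


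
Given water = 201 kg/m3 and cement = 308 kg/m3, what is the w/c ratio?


w/c = water / cement
w/c = 201 / 308 = 0.653

0.653


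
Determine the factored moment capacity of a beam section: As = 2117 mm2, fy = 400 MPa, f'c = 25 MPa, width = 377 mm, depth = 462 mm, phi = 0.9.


a = As * fy / (0.85 * f'c * b)
= 2117 * 400 / (0.85 * 25 * 377)
= 105.7014 mm
Mn = As * fy * (d - a/2) / 10^6
= 346.4676 kN-m
phi*Mn = 0.9 * 346.4676 = 311.82 kN-m

311.82


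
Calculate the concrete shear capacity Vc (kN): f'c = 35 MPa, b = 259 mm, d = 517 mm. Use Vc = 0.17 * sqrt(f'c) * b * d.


Vc = 0.17 * sqrt(35) * 259 * 517 / 1000
= 134.67 kN

134.67


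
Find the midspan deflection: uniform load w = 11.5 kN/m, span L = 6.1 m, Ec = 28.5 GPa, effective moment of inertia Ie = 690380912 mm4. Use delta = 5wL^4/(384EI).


Convert: L = 6.1 m = 6100 mm, Ec = 28.5 GPa = 28500 MPa
delta = 5 * 11.5 * 6100^4 / (384 * 28500 * 690380912)
= 10.54 mm

10.54


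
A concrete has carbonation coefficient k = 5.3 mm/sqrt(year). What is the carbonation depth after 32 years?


depth = k * sqrt(t)
= 5.3 * sqrt(32)
= 29.98 mm

29.98


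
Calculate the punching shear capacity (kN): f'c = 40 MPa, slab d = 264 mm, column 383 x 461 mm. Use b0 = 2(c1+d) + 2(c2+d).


b0 = 2*(383 + 264) + 2*(461 + 264) = 2744 mm
Vc = 0.33 * sqrt(40) * 2744 * 264 / 1000
= 1511.93 kN

1511.93


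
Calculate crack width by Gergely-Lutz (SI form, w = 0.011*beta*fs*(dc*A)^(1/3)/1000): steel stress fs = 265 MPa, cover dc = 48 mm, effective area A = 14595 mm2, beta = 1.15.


w = 0.011 * beta * fs * (dc * A)^(1/3) / 1000
= 0.011 * 1.15 * 265 * (48 * 14595)^(1/3) / 1000
= 0.298 mm

0.298


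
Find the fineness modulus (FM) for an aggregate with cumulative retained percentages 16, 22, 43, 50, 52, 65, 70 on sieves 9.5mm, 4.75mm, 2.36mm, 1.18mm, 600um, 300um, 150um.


FM = sum(cumulative % retained) / 100
= 318 / 100
= 3.18

3.18


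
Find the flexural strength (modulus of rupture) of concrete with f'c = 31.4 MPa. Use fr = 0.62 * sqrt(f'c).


fr = 0.62 * sqrt(31.4)
= 3.474 MPa

3.474


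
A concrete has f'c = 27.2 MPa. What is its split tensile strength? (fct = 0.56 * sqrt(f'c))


fct = 0.56 * sqrt(27.2)
= 0.56 * 5.215
= 2.921 MPa

2.921


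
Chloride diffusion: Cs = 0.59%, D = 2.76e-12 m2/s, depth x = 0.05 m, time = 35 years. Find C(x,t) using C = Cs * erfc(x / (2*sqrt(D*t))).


t_seconds = 35 * 365.25 * 24 * 3600 = 1104516000.0 s
arg = 0.05 / (2 * sqrt(2.76e-12 * 1104516000.0))
= 0.4528
erfc(0.4528) = 0.5219
C = 0.59 * 0.5219 = 0.3079%

0.3079


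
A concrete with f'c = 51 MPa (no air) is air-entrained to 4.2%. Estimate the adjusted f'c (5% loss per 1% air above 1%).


Strength loss = (4.2 - 1) * 5 = 16.0%
f'c = 51 * (1 - 16.0/100)
= 42.84 MPa

42.84


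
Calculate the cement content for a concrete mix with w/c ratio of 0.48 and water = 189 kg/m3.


Cement = water / (w/c)
= 189 / 0.48
= 393.8 kg/m3

393.8


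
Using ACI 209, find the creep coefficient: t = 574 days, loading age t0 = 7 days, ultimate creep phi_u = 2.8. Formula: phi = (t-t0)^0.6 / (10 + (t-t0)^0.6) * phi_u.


dt = 574 - 7 = 567
phi = 567^0.6 / (10 + 567^0.6) * 2.8
= 2.29

2.29


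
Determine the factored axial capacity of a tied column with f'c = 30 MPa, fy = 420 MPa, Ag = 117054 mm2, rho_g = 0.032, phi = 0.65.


Ast = rho * Ag = 0.032 * 117054 = 3745.728 mm2
phi*Pn = 0.65 * 0.80 * (0.85 * 30 * (117054 - 3745.728) + 420 * 3745.728) / 1000
= 2320.53 kN

2320.53


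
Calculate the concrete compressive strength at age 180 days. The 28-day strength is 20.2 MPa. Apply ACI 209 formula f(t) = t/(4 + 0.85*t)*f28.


f(180) = 180 / (4 + 0.85 * 180) * 20.2
= 180 / 157.0 * 20.2
= 23.16 MPa

23.16


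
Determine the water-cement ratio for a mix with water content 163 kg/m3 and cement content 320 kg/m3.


w/c = water / cement
w/c = 163 / 320 = 0.509

0.509


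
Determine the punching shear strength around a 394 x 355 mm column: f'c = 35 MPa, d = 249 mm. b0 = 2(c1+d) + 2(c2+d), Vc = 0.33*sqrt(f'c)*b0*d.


b0 = 2*(394 + 249) + 2*(355 + 249) = 2494 mm
Vc = 0.33 * sqrt(35) * 2494 * 249 / 1000
= 1212.39 kN

1212.39


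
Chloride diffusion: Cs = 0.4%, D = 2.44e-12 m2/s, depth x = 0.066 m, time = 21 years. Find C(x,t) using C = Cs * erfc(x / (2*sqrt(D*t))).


t_seconds = 21 * 365.25 * 24 * 3600 = 662709600.0 s
arg = 0.066 / (2 * sqrt(2.44e-12 * 662709600.0))
= 0.8206
erfc(0.8206) = 0.2458
C = 0.4 * 0.2458 = 0.0983%

0.0983


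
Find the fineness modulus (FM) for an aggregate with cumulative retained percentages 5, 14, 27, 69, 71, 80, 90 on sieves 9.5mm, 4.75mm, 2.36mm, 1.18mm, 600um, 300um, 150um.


FM = sum(cumulative % retained) / 100
= 356 / 100
= 3.56

3.56


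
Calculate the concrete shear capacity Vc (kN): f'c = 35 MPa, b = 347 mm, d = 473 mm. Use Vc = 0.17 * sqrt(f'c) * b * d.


Vc = 0.17 * sqrt(35) * 347 * 473 / 1000
= 165.07 kN

165.07


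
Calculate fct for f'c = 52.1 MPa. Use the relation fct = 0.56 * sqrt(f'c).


fct = 0.56 * sqrt(52.1)
= 0.56 * 7.218
= 4.042 MPa

4.042


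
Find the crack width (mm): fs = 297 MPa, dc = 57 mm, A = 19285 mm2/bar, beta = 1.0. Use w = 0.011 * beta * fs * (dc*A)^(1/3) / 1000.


w = 0.011 * beta * fs * (dc * A)^(1/3) / 1000
= 0.011 * 1.0 * 297 * (57 * 19285)^(1/3) / 1000
= 0.337 mm

0.337


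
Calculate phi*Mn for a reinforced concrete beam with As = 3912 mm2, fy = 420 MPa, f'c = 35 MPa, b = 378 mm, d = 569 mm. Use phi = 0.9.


a = As * fy / (0.85 * f'c * b)
= 3912 * 420 / (0.85 * 35 * 378)
= 146.1064 mm
Mn = As * fy * (d - a/2) / 10^6
= 814.8604 kN-m
phi*Mn = 0.9 * 814.8604 = 733.37 kN-m

733.37


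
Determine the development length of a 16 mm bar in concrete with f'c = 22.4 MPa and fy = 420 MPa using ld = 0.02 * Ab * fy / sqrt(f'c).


Ab = pi * 16^2 / 4 = 201.062 mm2
ld = 0.02 * 201.062 * 420 / sqrt(22.4)
= 356.8 mm

356.8


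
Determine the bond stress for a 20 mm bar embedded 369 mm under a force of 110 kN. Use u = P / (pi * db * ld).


u = P / (pi * db * ld)
= 110 * 1000 / (pi * 20 * 369)
= 4.744 MPa

4.744


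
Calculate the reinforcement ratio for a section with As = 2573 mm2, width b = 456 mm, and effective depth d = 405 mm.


rho = As / (b * d)
= 2573 / (456 * 405)
= 0.0139

0.0139


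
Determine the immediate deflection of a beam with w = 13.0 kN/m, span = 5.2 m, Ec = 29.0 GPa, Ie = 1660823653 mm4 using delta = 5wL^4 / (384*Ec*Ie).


Convert: L = 5.2 m = 5200 mm, Ec = 29.0 GPa = 29000 MPa
delta = 5 * 13.0 * 5200^4 / (384 * 29000 * 1660823653)
= 2.57 mm

2.57


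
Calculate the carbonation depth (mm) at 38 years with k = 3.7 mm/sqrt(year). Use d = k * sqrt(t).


depth = k * sqrt(t)
= 3.7 * sqrt(38)
= 22.81 mm

22.81


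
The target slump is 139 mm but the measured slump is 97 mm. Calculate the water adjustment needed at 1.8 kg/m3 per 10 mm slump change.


Difference = 139 - 97 = 42 mm
Water adjustment = 42 * 1.8 / 10 = 7.6 kg/m3

7.6


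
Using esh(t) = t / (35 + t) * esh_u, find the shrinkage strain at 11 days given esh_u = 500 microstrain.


esh(11) = 11 / (35 + 11) * 500
= 11 / 46 * 500
= 119.6 microstrain

119.6


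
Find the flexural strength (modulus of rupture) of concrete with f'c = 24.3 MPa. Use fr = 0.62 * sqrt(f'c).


fr = 0.62 * sqrt(24.3)
= 3.056 MPa

3.056


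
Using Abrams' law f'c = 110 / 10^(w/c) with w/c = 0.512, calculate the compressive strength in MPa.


f'c = 110 / 10^0.512
= 110 / 3.251
= 33.84 MPa

33.84


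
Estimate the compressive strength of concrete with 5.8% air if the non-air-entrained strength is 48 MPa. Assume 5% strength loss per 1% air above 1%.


Strength loss = (5.8 - 1) * 5 = 24.0%
f'c = 48 * (1 - 24.0/100)
= 36.48 MPa

36.48


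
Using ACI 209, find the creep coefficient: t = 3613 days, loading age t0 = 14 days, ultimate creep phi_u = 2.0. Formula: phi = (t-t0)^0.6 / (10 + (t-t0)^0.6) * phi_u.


dt = 3613 - 14 = 3599
phi = 3599^0.6 / (10 + 3599^0.6) * 2.0
= 1.863

1.863


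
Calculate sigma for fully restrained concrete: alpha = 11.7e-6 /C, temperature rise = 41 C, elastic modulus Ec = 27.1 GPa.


sigma = alpha * dT * Ec
= 11.7e-6 * 41 * 27.1 * 1000
= 13.0 MPa

13.0


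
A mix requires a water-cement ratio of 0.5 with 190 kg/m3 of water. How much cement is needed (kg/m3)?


Cement = water / (w/c)
= 190 / 0.5
= 380.0 kg/m3

380.0


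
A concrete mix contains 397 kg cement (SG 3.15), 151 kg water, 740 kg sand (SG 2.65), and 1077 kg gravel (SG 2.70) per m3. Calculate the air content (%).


Vol cement = 397 / (3.15 * 1000) = 0.126032 m3
Vol water = 151 / 1000 = 0.151 m3
Vol sand = 740 / (2.65 * 1000) = 0.279245 m3
Vol gravel = 1077 / (2.70 * 1000) = 0.398889 m3
Total solid + water volume = 0.955166 m3
Air = (1 - 0.955166) * 100 = 4.48%

4.48


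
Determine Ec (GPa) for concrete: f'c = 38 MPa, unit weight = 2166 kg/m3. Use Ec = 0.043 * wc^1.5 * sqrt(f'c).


Ec = 0.043 * 2166^1.5 * sqrt(38) / 1000
= 26.72 GPa

26.72


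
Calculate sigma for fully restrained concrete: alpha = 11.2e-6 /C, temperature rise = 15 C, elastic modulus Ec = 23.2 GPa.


sigma = alpha * dT * Ec
= 11.2e-6 * 15 * 23.2 * 1000
= 3.898 MPa

3.898


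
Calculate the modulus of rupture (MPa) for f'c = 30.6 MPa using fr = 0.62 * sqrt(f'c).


fr = 0.62 * sqrt(30.6)
= 3.43 MPa

3.43


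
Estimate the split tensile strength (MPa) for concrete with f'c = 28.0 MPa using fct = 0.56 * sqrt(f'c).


fct = 0.56 * sqrt(28.0)
= 0.56 * 5.292
= 2.963 MPa

2.963


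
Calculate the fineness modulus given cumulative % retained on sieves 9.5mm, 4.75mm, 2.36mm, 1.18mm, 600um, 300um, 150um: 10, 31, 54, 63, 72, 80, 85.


FM = sum(cumulative % retained) / 100
= 395 / 100
= 3.95

3.95


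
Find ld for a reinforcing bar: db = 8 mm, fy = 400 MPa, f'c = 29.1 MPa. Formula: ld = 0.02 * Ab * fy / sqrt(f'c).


Ab = pi * 8^2 / 4 = 50.265 mm2
ld = 0.02 * 50.265 * 400 / sqrt(29.1)
= 74.5 mm

74.5


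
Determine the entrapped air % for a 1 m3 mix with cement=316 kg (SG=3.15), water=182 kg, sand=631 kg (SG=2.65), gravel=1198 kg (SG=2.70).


Vol cement = 316 / (3.15 * 1000) = 0.100317 m3
Vol water = 182 / 1000 = 0.182 m3
Vol sand = 631 / (2.65 * 1000) = 0.238113 m3
Vol gravel = 1198 / (2.70 * 1000) = 0.443704 m3
Total solid + water volume = 0.964134 m3
Air = (1 - 0.964134) * 100 = 3.59%

3.59


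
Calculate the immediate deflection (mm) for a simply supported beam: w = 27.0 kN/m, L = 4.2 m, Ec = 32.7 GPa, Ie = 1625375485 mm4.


Convert: L = 4.2 m = 4200 mm, Ec = 32.7 GPa = 32700 MPa
delta = 5 * 27.0 * 4200^4 / (384 * 32700 * 1625375485)
= 2.06 mm

2.06


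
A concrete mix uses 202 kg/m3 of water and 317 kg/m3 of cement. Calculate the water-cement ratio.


w/c = water / cement
w/c = 202 / 317 = 0.637

0.637


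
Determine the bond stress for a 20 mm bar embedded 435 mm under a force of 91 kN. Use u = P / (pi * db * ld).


u = P / (pi * db * ld)
= 91 * 1000 / (pi * 20 * 435)
= 3.329 MPa

3.329


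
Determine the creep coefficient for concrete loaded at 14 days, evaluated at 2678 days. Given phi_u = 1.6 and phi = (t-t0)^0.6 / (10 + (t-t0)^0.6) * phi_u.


dt = 2678 - 14 = 2664
phi = 2664^0.6 / (10 + 2664^0.6) * 1.6
= 1.471

1.471


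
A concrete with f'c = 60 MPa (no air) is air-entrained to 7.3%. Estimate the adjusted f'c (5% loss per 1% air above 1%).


Strength loss = (7.3 - 1) * 5 = 31.5%
f'c = 60 * (1 - 31.5/100)
= 41.1 MPa

41.1


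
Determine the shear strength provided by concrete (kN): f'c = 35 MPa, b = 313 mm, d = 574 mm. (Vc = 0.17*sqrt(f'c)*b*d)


Vc = 0.17 * sqrt(35) * 313 * 574 / 1000
= 180.69 kN

180.69


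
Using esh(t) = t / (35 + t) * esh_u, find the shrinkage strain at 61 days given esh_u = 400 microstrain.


esh(61) = 61 / (35 + 61) * 400
= 61 / 96 * 400
= 254.2 microstrain

254.2


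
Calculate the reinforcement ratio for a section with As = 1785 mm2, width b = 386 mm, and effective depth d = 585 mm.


rho = As / (b * d)
= 1785 / (386 * 585)
= 0.0079

0.0079


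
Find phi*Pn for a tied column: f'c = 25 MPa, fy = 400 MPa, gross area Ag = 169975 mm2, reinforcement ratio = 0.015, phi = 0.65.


Ast = rho * Ag = 0.015 * 169975 = 2549.625 mm2
phi*Pn = 0.65 * 0.80 * (0.85 * 25 * (169975 - 2549.625) + 400 * 2549.625) / 1000
= 2380.37 kN

2380.37


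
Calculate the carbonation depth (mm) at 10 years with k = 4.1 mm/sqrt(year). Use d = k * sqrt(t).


depth = k * sqrt(t)
= 4.1 * sqrt(10)
= 12.97 mm

12.97


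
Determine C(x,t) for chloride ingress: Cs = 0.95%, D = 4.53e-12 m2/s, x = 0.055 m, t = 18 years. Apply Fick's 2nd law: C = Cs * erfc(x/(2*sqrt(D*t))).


t_seconds = 18 * 365.25 * 24 * 3600 = 568036800.0 s
arg = 0.055 / (2 * sqrt(4.53e-12 * 568036800.0))
= 0.5421
erfc(0.5421) = 0.4433
C = 0.95 * 0.4433 = 0.4211%

0.4211


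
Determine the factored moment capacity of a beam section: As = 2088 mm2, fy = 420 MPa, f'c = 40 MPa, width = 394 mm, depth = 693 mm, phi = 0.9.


a = As * fy / (0.85 * f'c * b)
= 2088 * 420 / (0.85 * 40 * 394)
= 65.4643 mm
Mn = As * fy * (d - a/2) / 10^6
= 579.0285 kN-m
phi*Mn = 0.9 * 579.0285 = 521.13 kN-m

521.13


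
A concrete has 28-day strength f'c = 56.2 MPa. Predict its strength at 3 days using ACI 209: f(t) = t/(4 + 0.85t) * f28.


f(3) = 3 / (4 + 0.85 * 3) * 56.2
= 3 / 6.55 * 56.2
= 25.74 MPa

25.74


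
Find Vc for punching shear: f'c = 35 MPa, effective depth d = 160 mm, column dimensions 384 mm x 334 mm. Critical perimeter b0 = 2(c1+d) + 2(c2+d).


b0 = 2*(384 + 160) + 2*(334 + 160) = 2076 mm
Vc = 0.33 * sqrt(35) * 2076 * 160 / 1000
= 648.48 kN

648.48


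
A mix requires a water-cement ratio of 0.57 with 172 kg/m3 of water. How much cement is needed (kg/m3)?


Cement = water / (w/c)
= 172 / 0.57
= 301.8 kg/m3

301.8


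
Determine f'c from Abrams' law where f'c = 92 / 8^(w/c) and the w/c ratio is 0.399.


f'c = 92 / 8^0.399
= 92 / 2.293
= 40.13 MPa

40.13


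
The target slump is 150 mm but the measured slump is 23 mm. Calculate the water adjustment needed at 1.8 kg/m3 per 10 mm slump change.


Difference = 150 - 23 = 127 mm
Water adjustment = 127 * 1.8 / 10 = 22.9 kg/m3

22.9


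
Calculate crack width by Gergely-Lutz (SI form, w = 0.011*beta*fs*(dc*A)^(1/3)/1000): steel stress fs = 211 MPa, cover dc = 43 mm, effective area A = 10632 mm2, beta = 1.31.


w = 0.011 * beta * fs * (dc * A)^(1/3) / 1000
= 0.011 * 1.31 * 211 * (43 * 10632)^(1/3) / 1000
= 0.234 mm

0.234


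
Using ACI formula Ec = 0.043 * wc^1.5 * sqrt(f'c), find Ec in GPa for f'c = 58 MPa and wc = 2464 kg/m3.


Ec = 0.043 * 2464^1.5 * sqrt(58) / 1000
= 40.05 GPa

40.05


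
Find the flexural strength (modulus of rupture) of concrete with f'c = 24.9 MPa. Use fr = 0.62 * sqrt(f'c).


fr = 0.62 * sqrt(24.9)
= 3.094 MPa

3.094


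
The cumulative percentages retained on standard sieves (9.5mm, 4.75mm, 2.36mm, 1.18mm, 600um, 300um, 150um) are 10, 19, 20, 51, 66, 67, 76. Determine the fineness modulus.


FM = sum(cumulative % retained) / 100
= 309 / 100
= 3.09

3.09


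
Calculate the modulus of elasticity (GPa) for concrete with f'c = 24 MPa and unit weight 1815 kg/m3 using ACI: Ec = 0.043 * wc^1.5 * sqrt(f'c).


Ec = 0.043 * 1815^1.5 * sqrt(24) / 1000
= 16.29 GPa

16.29


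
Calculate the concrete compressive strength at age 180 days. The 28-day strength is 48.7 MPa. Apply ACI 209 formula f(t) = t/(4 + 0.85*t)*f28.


f(180) = 180 / (4 + 0.85 * 180) * 48.7
= 180 / 157.0 * 48.7
= 55.83 MPa

55.83


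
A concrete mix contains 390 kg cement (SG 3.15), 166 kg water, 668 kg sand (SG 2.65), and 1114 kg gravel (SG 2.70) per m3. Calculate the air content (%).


Vol cement = 390 / (3.15 * 1000) = 0.12381 m3
Vol water = 166 / 1000 = 0.166 m3
Vol sand = 668 / (2.65 * 1000) = 0.252075 m3
Vol gravel = 1114 / (2.70 * 1000) = 0.412593 m3
Total solid + water volume = 0.954478 m3
Air = (1 - 0.954478) * 100 = 4.55%

4.55


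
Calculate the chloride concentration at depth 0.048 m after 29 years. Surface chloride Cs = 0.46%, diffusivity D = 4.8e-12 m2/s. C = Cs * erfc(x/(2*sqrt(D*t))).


t_seconds = 29 * 365.25 * 24 * 3600 = 915170400.0 s
arg = 0.048 / (2 * sqrt(4.8e-12 * 915170400.0))
= 0.3621
erfc(0.3621) = 0.6086
C = 0.46 * 0.6086 = 0.2799%

0.2799


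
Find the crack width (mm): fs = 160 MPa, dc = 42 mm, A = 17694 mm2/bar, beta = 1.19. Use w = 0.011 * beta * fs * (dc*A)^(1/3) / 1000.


w = 0.011 * beta * fs * (dc * A)^(1/3) / 1000
= 0.011 * 1.19 * 160 * (42 * 17694)^(1/3) / 1000
= 0.19 mm

0.19


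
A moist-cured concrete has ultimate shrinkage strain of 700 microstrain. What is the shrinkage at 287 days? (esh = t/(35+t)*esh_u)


esh(287) = 287 / (35 + 287) * 700
= 287 / 322 * 700
= 623.9 microstrain

623.9


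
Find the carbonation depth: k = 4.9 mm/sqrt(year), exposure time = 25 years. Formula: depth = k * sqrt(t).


depth = k * sqrt(t)
= 4.9 * sqrt(25)
= 24.5 mm

24.5


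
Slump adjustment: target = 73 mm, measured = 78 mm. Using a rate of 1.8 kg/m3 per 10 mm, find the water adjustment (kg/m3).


Difference = 73 - 78 = -5 mm
Water adjustment = -5 * 1.8 / 10 = -0.9 kg/m3

-0.9


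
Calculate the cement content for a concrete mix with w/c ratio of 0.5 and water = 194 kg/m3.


Cement = water / (w/c)
= 194 / 0.5
= 388.0 kg/m3

388.0


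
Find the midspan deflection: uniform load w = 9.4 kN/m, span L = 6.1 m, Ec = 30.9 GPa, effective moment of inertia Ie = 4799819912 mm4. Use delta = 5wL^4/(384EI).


Convert: L = 6.1 m = 6100 mm, Ec = 30.9 GPa = 30900 MPa
delta = 5 * 9.4 * 6100^4 / (384 * 30900 * 4799819912)
= 1.14 mm

1.14


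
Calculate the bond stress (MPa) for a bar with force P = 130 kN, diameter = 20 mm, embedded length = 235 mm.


u = P / (pi * db * ld)
= 130 * 1000 / (pi * 20 * 235)
= 8.804 MPa

8.804


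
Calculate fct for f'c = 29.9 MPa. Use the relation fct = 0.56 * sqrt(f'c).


fct = 0.56 * sqrt(29.9)
= 0.56 * 5.468
= 3.062 MPa

3.062


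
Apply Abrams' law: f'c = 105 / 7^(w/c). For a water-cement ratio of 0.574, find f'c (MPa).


f'c = 105 / 7^0.574
= 105 / 3.056
= 34.36 MPa

34.36


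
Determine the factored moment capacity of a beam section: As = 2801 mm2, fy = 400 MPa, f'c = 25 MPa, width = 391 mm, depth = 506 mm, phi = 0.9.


a = As * fy / (0.85 * f'c * b)
= 2801 * 400 / (0.85 * 25 * 391)
= 134.8458 mm
Mn = As * fy * (d - a/2) / 10^6
= 491.3818 kN-m
phi*Mn = 0.9 * 491.3818 = 442.24 kN-m

442.24


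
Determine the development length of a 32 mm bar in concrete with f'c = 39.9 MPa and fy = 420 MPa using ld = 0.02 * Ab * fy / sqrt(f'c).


Ab = pi * 32^2 / 4 = 804.248 mm2
ld = 0.02 * 804.248 * 420 / sqrt(39.9)
= 1069.5 mm

1069.5


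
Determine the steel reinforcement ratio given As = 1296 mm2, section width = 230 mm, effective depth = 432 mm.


rho = As / (b * d)
= 1296 / (230 * 432)
= 0.013

0.013


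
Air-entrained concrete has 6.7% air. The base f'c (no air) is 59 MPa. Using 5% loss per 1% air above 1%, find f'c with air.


Strength loss = (6.7 - 1) * 5 = 28.5%
f'c = 59 * (1 - 28.5/100)
= 42.19 MPa

42.19


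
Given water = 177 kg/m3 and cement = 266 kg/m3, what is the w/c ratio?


w/c = water / cement
w/c = 177 / 266 = 0.665

0.665


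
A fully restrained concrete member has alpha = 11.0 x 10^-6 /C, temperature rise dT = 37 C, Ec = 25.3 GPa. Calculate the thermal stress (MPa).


sigma = alpha * dT * Ec
= 11.0e-6 * 37 * 25.3 * 1000
= 10.297 MPa

10.297


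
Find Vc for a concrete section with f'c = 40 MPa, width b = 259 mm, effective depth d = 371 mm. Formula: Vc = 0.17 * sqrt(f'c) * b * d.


Vc = 0.17 * sqrt(40) * 259 * 371 / 1000
= 103.31 kN

103.31


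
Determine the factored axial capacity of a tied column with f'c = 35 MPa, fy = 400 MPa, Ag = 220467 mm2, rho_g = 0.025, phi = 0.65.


Ast = rho * Ag = 0.025 * 220467 = 5511.675 mm2
phi*Pn = 0.65 * 0.80 * (0.85 * 35 * (220467 - 5511.675) + 400 * 5511.675) / 1000
= 4471.79 kN

4471.79


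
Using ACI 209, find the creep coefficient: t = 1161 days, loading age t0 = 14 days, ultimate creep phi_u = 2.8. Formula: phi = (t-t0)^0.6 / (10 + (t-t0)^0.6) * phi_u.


dt = 1161 - 14 = 1147
phi = 1147^0.6 / (10 + 1147^0.6) * 2.8
= 2.443

2.443


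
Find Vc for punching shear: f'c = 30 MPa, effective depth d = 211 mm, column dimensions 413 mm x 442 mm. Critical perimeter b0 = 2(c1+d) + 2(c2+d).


b0 = 2*(413 + 211) + 2*(442 + 211) = 2554 mm
Vc = 0.33 * sqrt(30) * 2554 * 211 / 1000
= 974.04 kN

974.04


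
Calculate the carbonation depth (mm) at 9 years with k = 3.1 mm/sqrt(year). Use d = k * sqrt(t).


depth = k * sqrt(t)
= 3.1 * sqrt(9)
= 9.3 mm

9.3


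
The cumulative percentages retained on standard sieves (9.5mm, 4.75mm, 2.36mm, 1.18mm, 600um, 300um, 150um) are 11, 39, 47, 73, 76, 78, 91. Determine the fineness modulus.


FM = sum(cumulative % retained) / 100
= 415 / 100
= 4.15

4.15


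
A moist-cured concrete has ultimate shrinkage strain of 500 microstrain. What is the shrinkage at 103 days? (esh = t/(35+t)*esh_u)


esh(103) = 103 / (35 + 103) * 500
= 103 / 138 * 500
= 373.2 microstrain

373.2


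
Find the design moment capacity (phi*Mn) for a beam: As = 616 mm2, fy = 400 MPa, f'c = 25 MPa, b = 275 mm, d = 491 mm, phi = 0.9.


a = As * fy / (0.85 * f'c * b)
= 616 * 400 / (0.85 * 25 * 275)
= 42.1647 mm
Mn = As * fy * (d - a/2) / 10^6
= 115.7877 kN-m
phi*Mn = 0.9 * 115.7877 = 104.21 kN-m

104.21


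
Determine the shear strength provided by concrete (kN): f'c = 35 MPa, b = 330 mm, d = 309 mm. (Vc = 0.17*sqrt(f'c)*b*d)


Vc = 0.17 * sqrt(35) * 330 * 309 / 1000
= 102.55 kN

102.55


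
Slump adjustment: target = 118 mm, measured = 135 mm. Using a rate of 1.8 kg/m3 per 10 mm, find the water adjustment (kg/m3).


Difference = 118 - 135 = -17 mm
Water adjustment = -17 * 1.8 / 10 = -3.1 kg/m3

-3.1


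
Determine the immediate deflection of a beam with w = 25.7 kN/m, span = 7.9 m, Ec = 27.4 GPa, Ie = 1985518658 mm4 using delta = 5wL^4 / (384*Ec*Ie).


Convert: L = 7.9 m = 7900 mm, Ec = 27.4 GPa = 27400 MPa
delta = 5 * 25.7 * 7900^4 / (384 * 27400 * 1985518658)
= 23.96 mm

23.96


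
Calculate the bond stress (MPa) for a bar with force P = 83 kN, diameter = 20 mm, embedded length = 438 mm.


u = P / (pi * db * ld)
= 83 * 1000 / (pi * 20 * 438)
= 3.016 MPa

3.016


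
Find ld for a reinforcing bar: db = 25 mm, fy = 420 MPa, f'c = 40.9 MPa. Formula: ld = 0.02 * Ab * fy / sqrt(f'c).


Ab = pi * 25^2 / 4 = 490.874 mm2
ld = 0.02 * 490.874 * 420 / sqrt(40.9)
= 644.7 mm

644.7


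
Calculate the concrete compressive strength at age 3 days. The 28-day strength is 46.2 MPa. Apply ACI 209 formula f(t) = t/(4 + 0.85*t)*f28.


f(3) = 3 / (4 + 0.85 * 3) * 46.2
= 3 / 6.55 * 46.2
= 21.16 MPa

21.16


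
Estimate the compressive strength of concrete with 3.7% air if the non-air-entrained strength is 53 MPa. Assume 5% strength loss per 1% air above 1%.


Strength loss = (3.7 - 1) * 5 = 13.5%
f'c = 53 * (1 - 13.5/100)
= 45.84 MPa

45.84


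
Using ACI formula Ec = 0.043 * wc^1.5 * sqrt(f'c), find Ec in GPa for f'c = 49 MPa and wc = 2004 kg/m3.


Ec = 0.043 * 2004^1.5 * sqrt(49) / 1000
= 27.0 GPa

27.0


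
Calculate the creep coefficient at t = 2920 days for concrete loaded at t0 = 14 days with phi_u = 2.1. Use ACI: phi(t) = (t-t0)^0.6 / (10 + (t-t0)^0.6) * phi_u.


dt = 2920 - 14 = 2906
phi = 2906^0.6 / (10 + 2906^0.6) * 2.1
= 1.938

1.938


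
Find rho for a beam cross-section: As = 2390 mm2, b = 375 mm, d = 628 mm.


rho = As / (b * d)
= 2390 / (375 * 628)
= 0.0101

0.0101


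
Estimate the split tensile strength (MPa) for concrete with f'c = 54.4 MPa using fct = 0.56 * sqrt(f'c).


fct = 0.56 * sqrt(54.4)
= 0.56 * 7.376
= 4.13 MPa

4.13


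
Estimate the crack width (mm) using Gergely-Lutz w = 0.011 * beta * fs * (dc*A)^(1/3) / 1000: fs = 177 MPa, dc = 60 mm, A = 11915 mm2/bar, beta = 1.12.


w = 0.011 * beta * fs * (dc * A)^(1/3) / 1000
= 0.011 * 1.12 * 177 * (60 * 11915)^(1/3) / 1000
= 0.195 mm

0.195


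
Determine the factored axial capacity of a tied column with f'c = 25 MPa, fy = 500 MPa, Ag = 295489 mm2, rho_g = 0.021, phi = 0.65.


Ast = rho * Ag = 0.021 * 295489 = 6205.269 mm2
phi*Pn = 0.65 * 0.80 * (0.85 * 25 * (295489 - 6205.269) + 500 * 6205.269) / 1000
= 4809.96 kN

4809.96


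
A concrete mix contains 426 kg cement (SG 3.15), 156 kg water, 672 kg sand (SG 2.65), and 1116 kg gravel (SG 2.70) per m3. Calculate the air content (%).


Vol cement = 426 / (3.15 * 1000) = 0.135238 m3
Vol water = 156 / 1000 = 0.156 m3
Vol sand = 672 / (2.65 * 1000) = 0.253585 m3
Vol gravel = 1116 / (2.70 * 1000) = 0.413333 m3
Total solid + water volume = 0.958156 m3
Air = (1 - 0.958156) * 100 = 4.18%

4.18


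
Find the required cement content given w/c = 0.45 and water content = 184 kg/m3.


Cement = water / (w/c)
= 184 / 0.45
= 408.9 kg/m3

408.9


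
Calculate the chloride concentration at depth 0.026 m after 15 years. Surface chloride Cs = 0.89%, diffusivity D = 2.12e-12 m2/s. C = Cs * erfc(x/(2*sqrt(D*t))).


t_seconds = 15 * 365.25 * 24 * 3600 = 473364000.0 s
arg = 0.026 / (2 * sqrt(2.12e-12 * 473364000.0))
= 0.4104
erfc(0.4104) = 0.5617
C = 0.89 * 0.5617 = 0.4999%

0.4999


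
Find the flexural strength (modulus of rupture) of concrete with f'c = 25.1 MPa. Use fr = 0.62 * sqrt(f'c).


fr = 0.62 * sqrt(25.1)
= 3.106 MPa

3.106


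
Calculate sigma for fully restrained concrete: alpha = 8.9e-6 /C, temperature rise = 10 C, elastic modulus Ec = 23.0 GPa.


sigma = alpha * dT * Ec
= 8.9e-6 * 10 * 23.0 * 1000
= 2.047 MPa

2.047


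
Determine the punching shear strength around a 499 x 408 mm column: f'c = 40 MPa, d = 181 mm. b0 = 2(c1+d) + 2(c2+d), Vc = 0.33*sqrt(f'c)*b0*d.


b0 = 2*(499 + 181) + 2*(408 + 181) = 2538 mm
Vc = 0.33 * sqrt(40) * 2538 * 181 / 1000
= 958.77 kN

958.77


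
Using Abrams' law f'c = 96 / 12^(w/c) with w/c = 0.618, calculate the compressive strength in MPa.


f'c = 96 / 12^0.618
= 96 / 4.644
= 20.67 MPa

20.67


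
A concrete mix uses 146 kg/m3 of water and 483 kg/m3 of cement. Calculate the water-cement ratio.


w/c = water / cement
w/c = 146 / 483 = 0.302

0.302


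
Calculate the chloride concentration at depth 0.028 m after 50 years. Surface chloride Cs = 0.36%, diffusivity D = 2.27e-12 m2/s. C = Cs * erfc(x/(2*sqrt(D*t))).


t_seconds = 50 * 365.25 * 24 * 3600 = 1577880000.0 s
arg = 0.028 / (2 * sqrt(2.27e-12 * 1577880000.0))
= 0.2339
erfc(0.2339) = 0.7408
C = 0.36 * 0.7408 = 0.2667%

0.2667


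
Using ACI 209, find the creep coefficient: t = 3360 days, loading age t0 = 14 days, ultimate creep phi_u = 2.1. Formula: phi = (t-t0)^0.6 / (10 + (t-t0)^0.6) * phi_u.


dt = 3360 - 14 = 3346
phi = 3346^0.6 / (10 + 3346^0.6) * 2.1
= 1.95

1.95


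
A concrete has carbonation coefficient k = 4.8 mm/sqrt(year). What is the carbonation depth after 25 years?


depth = k * sqrt(t)
= 4.8 * sqrt(25)
= 24.0 mm

24.0


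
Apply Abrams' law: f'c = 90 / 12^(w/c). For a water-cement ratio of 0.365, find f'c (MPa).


f'c = 90 / 12^0.365
= 90 / 2.477
= 36.34 MPa

36.34


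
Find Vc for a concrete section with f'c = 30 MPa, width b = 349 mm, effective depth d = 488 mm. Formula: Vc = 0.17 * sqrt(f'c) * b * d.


Vc = 0.17 * sqrt(30) * 349 * 488 / 1000
= 158.58 kN

158.58


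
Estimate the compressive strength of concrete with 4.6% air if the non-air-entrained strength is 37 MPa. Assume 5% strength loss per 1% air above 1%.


Strength loss = (4.6 - 1) * 5 = 18.0%
f'c = 37 * (1 - 18.0/100)
= 30.34 MPa

30.34


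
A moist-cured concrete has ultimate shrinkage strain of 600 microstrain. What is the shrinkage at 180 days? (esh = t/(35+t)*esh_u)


esh(180) = 180 / (35 + 180) * 600
= 180 / 215 * 600
= 502.3 microstrain

502.3


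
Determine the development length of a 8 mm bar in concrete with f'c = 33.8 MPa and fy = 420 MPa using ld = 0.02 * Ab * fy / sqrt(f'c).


Ab = pi * 8^2 / 4 = 50.265 mm2
ld = 0.02 * 50.265 * 420 / sqrt(33.8)
= 72.6 mm

72.6


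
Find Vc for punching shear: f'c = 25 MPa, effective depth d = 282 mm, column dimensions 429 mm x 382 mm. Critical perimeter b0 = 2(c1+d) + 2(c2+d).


b0 = 2*(429 + 282) + 2*(382 + 282) = 2750 mm
Vc = 0.33 * sqrt(25) * 2750 * 282 / 1000
= 1279.58 kN

1279.58


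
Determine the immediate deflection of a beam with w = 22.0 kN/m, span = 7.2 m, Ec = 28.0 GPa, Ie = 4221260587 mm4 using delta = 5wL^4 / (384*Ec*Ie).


Convert: L = 7.2 m = 7200 mm, Ec = 28.0 GPa = 28000 MPa
delta = 5 * 22.0 * 7200^4 / (384 * 28000 * 4221260587)
= 6.51 mm

6.51


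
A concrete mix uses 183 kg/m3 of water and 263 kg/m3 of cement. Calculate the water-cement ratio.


w/c = water / cement
w/c = 183 / 263 = 0.696

0.696


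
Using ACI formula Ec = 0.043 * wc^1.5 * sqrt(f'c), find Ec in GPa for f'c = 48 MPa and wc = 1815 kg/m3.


Ec = 0.043 * 1815^1.5 * sqrt(48) / 1000
= 23.04 GPa

23.04


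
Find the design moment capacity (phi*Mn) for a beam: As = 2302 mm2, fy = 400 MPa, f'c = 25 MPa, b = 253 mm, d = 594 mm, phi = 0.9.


a = As * fy / (0.85 * f'c * b)
= 2302 * 400 / (0.85 * 25 * 253)
= 171.2718 mm
Mn = As * fy * (d - a/2) / 10^6
= 468.1017 kN-m
phi*Mn = 0.9 * 468.1017 = 421.29 kN-m

421.29


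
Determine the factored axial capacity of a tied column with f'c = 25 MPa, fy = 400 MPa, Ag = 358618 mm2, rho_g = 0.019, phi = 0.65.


Ast = rho * Ag = 0.019 * 358618 = 6813.742 mm2
phi*Pn = 0.65 * 0.80 * (0.85 * 25 * (358618 - 6813.742) + 400 * 6813.742) / 1000
= 5304.7 kN

5304.7


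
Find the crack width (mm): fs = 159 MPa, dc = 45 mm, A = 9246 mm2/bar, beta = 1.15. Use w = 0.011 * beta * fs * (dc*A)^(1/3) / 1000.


w = 0.011 * beta * fs * (dc * A)^(1/3) / 1000
= 0.011 * 1.15 * 159 * (45 * 9246)^(1/3) / 1000
= 0.15 mm

0.15


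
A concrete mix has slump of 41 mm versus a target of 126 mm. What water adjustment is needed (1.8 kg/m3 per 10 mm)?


Difference = 126 - 41 = 85 mm
Water adjustment = 85 * 1.8 / 10 = 15.3 kg/m3

15.3


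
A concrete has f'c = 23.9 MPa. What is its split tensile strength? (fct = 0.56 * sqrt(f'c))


fct = 0.56 * sqrt(23.9)
= 0.56 * 4.889
= 2.738 MPa

2.738


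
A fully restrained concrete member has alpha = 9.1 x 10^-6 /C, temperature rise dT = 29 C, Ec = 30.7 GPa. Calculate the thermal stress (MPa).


sigma = alpha * dT * Ec
= 9.1e-6 * 29 * 30.7 * 1000
= 8.102 MPa

8.102


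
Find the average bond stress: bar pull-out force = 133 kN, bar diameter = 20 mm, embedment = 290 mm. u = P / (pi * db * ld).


u = P / (pi * db * ld)
= 133 * 1000 / (pi * 20 * 290)
= 7.299 MPa

7.299


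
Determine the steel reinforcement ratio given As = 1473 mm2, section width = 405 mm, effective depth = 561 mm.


rho = As / (b * d)
= 1473 / (405 * 561)
= 0.0065

0.0065


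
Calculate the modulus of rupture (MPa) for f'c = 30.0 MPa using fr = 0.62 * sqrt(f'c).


fr = 0.62 * sqrt(30.0)
= 3.396 MPa

3.396


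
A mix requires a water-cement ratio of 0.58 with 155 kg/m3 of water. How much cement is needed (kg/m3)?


Cement = water / (w/c)
= 155 / 0.58
= 267.2 kg/m3

267.2


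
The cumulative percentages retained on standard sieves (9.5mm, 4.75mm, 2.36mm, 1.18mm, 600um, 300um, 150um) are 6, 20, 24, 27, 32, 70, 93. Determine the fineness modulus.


FM = sum(cumulative % retained) / 100
= 272 / 100
= 2.72

2.72


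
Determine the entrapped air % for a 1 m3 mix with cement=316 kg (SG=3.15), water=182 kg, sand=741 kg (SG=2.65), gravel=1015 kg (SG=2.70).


Vol cement = 316 / (3.15 * 1000) = 0.100317 m3
Vol water = 182 / 1000 = 0.182 m3
Vol sand = 741 / (2.65 * 1000) = 0.279623 m3
Vol gravel = 1015 / (2.70 * 1000) = 0.375926 m3
Total solid + water volume = 0.937866 m3
Air = (1 - 0.937866) * 100 = 6.21%

6.21


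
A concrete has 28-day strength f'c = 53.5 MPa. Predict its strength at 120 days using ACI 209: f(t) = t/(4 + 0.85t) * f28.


f(120) = 120 / (4 + 0.85 * 120) * 53.5
= 120 / 106.0 * 53.5
= 60.57 MPa

60.57


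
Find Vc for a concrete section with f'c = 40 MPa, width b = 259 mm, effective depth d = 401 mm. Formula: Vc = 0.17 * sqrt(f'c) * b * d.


Vc = 0.17 * sqrt(40) * 259 * 401 / 1000
= 111.67 kN

111.67


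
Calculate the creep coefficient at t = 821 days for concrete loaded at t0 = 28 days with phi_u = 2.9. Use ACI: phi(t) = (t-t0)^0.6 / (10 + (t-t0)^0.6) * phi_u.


dt = 821 - 28 = 793
phi = 793^0.6 / (10 + 793^0.6) * 2.9
= 2.453

2.453


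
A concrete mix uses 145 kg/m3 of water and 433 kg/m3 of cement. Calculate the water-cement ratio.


w/c = water / cement
w/c = 145 / 433 = 0.335

0.335


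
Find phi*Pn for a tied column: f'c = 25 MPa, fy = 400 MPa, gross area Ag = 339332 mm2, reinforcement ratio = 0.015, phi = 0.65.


Ast = rho * Ag = 0.015 * 339332 = 5089.98 mm2
phi*Pn = 0.65 * 0.80 * (0.85 * 25 * (339332 - 5089.98) + 400 * 5089.98) / 1000
= 4752.09 kN

4752.09


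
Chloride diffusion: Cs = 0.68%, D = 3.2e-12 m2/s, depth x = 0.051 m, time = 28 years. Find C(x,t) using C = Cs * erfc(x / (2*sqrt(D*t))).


t_seconds = 28 * 365.25 * 24 * 3600 = 883612800.0 s
arg = 0.051 / (2 * sqrt(3.2e-12 * 883612800.0))
= 0.4796
erfc(0.4796) = 0.4977
C = 0.68 * 0.4977 = 0.3384%

0.3384


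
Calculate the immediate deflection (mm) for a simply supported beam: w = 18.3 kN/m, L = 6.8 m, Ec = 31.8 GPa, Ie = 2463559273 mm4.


Convert: L = 6.8 m = 6800 mm, Ec = 31.8 GPa = 31800 MPa
delta = 5 * 18.3 * 6800^4 / (384 * 31800 * 2463559273)
= 6.5 mm

6.5


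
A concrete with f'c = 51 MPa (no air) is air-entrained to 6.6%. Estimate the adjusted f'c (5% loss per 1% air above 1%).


Strength loss = (6.6 - 1) * 5 = 28.0%
f'c = 51 * (1 - 28.0/100)
= 36.72 MPa

36.72


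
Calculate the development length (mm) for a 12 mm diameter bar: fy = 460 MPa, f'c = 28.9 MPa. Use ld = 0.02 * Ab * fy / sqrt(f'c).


Ab = pi * 12^2 / 4 = 113.097 mm2
ld = 0.02 * 113.097 * 460 / sqrt(28.9)
= 193.5 mm

193.5


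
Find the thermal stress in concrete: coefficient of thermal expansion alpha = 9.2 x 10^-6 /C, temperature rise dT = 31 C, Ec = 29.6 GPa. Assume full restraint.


sigma = alpha * dT * Ec
= 9.2e-6 * 31 * 29.6 * 1000
= 8.442 MPa

8.442


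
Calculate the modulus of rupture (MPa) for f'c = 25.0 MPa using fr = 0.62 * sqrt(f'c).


fr = 0.62 * sqrt(25.0)
= 3.1 MPa

3.1


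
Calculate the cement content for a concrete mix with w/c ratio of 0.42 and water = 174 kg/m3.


Cement = water / (w/c)
= 174 / 0.42
= 414.3 kg/m3

414.3


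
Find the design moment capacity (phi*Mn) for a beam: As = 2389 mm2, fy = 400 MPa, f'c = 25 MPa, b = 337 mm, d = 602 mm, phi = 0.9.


a = As * fy / (0.85 * f'c * b)
= 2389 * 400 / (0.85 * 25 * 337)
= 133.4404 mm
Mn = As * fy * (d - a/2) / 10^6
= 511.5134 kN-m
phi*Mn = 0.9 * 511.5134 = 460.36 kN-m

460.36


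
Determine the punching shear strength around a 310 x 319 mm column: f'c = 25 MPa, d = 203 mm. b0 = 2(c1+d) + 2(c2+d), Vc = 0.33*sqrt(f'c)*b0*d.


b0 = 2*(310 + 203) + 2*(319 + 203) = 2070 mm
Vc = 0.33 * sqrt(25) * 2070 * 203 / 1000
= 693.35 kN

693.35


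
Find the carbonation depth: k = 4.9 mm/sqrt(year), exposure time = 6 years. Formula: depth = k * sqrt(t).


depth = k * sqrt(t)
= 4.9 * sqrt(6)
= 12.0 mm

12.0


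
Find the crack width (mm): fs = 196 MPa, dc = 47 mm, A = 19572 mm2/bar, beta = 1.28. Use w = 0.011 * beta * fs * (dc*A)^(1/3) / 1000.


w = 0.011 * beta * fs * (dc * A)^(1/3) / 1000
= 0.011 * 1.28 * 196 * (47 * 19572)^(1/3) / 1000
= 0.268 mm

0.268


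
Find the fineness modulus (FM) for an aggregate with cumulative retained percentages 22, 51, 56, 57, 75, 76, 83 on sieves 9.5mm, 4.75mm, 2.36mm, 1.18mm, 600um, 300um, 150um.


FM = sum(cumulative % retained) / 100
= 420 / 100
= 4.2

4.2


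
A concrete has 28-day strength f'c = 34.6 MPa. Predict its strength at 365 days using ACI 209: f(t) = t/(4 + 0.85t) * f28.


f(365) = 365 / (4 + 0.85 * 365) * 34.6
= 365 / 314.25 * 34.6
= 40.19 MPa

40.19


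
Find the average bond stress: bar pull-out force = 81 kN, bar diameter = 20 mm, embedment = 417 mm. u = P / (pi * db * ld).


u = P / (pi * db * ld)
= 81 * 1000 / (pi * 20 * 417)
= 3.091 MPa

3.091


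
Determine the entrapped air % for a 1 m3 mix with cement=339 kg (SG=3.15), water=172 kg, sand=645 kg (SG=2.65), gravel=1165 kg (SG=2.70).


Vol cement = 339 / (3.15 * 1000) = 0.107619 m3
Vol water = 172 / 1000 = 0.172 m3
Vol sand = 645 / (2.65 * 1000) = 0.243396 m3
Vol gravel = 1165 / (2.70 * 1000) = 0.431481 m3
Total solid + water volume = 0.954497 m3
Air = (1 - 0.954497) * 100 = 4.55%

4.55


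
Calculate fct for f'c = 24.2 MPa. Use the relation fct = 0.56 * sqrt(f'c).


fct = 0.56 * sqrt(24.2)
= 0.56 * 4.919
= 2.755 MPa

2.755


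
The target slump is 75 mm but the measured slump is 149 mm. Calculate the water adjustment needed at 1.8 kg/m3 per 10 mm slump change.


Difference = 75 - 149 = -74 mm
Water adjustment = -74 * 1.8 / 10 = -13.3 kg/m3

-13.3


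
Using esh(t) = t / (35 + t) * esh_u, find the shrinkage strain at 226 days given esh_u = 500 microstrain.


esh(226) = 226 / (35 + 226) * 500
= 226 / 261 * 500
= 433.0 microstrain

433.0
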